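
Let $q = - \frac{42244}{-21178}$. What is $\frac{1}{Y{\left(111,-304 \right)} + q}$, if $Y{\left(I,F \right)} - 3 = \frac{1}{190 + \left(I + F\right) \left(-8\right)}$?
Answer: $\frac{18361326}{91720115} \approx 0.20019$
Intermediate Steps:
$Y{\left(I,F \right)} = 3 + \frac{1}{190 - 8 F - 8 I}$ ($Y{\left(I,F \right)} = 3 + \frac{1}{190 + \left(I + F\right) \left(-8\right)} = 3 + \frac{1}{190 + \left(F + I\right) \left(-8\right)} = 3 + \frac{1}{190 - \left(8 F + 8 I\right)} = 3 + \frac{1}{190 - 8 F - 8 I}$)
$q = \frac{21122}{10589}$ ($q = \left(-42244\right) \left(- \frac{1}{21178}\right) = \frac{21122}{10589} \approx 1.9947$)
$\frac{1}{Y{\left(111,-304 \right)} + q} = \frac{1}{\frac{-571 + 24 \left(-304\right) + 24 \cdot 111}{2 \left(-95 + 4 \left(-304\right) + 4 \cdot 111\right)} + \frac{21122}{10589}} = \frac{1}{\frac{-571 - 7296 + 2664}{2 \left(-95 - 1216 + 444\right)} + \frac{21122}{10589}} = \frac{1}{\frac{1}{2} \frac{1}{-867} \left(-5203\right) + \frac{21122}{10589}} = \frac{1}{\frac{1}{2} \left(- \frac{1}{867}\right) \left(-5203\right) + \frac{21122}{10589}} = \frac{1}{\frac{5203}{1734} + \frac{21122}{10589}} = \frac{1}{\frac{91720115}{18361326}} = \frac{18361326}{91720115}$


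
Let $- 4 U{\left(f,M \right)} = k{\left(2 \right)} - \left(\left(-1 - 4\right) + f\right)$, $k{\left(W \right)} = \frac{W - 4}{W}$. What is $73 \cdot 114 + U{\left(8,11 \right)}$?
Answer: $8323$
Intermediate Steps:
$k{\left(W \right)} = \frac{-4 + W}{W}$ ($k{\left(W \right)} = \frac{W - 4}{W} = \frac{-4 + W}{W}$)
$U{\left(f,M \right)} = -1 + \frac{f}{4}$ ($U{\left(f,M \right)} = - \frac{\frac{-4 + 2}{2} - \left(\left(-1 - 4\right) + f\right)}{4} = - \frac{\frac{1}{2} \left(-2\right) - \left(-5 + f\right)}{4} = - \frac{-1 - \left(-5 + f\right)}{4} = - \frac{4 - f}{4} = -1 + \frac{f}{4}$)
$73 \cdot 114 + U{\left(8,11 \right)} = 73 \cdot 114 + \left(-1 + \frac{1}{4} \cdot 8\right) = 8322 + \left(-1 + 2\right) = 8322 + 1 = 8323$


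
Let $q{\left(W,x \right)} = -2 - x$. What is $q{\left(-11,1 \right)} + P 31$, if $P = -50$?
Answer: $-1553$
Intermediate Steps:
$q{\left(-11,1 \right)} + P 31 = \left(-2 - 1\right) - 1550 = -3 - 1550 = -1553$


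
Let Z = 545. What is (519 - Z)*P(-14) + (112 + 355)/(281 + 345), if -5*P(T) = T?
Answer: -225529/3130 ≈ -72.054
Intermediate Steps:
P(T) = -T/5
(519 - Z)*P(-14) + (112 + 355)/(281 + 345) = (519 - 1*545)*(-⅕*(-14)) + (112 + 355)/(281 + 345) = (519 - 545)*(14/5) + 467/626 = -26*14/5 + 467*(1/626) = -364/5 + 467/626 = -225529/3130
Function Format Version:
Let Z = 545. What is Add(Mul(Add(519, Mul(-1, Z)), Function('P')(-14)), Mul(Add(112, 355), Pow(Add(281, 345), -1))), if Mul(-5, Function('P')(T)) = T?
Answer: Rational(-225529, 3130) ≈ -72.054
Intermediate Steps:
Function('P')(T) = Mul(Rational(-1, 5), T)
Add(Mul(Add(519, Mul(-1, Z)), Function('P')(-14)), Mul(Add(112, 355), Pow(Add(281, 345), -1))) = Add(Mul(Add(519, Mul(-1, 545)), Mul(Rational(-1, 5), -14)), Mul(Add(112, 355), Pow(Add(281, 345), -1))) = Add(Mul(Add(519, -545), Rational(14, 5)), Mul(467, Pow(626, -1))) = Add(Mul(-26, Rational(14, 5)), Mul(467, Rational(1, 626))) = Add(Rational(-364, 5), Rational(467, 626)) = Rational(-225529, 3130)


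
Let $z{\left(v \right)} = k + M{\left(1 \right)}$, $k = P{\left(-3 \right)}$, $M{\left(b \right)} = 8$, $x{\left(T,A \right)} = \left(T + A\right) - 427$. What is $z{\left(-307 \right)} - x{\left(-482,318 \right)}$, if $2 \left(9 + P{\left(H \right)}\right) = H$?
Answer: $\frac{1177}{2} \approx 588.5$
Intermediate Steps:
$x{\left(T,A \right)} = -427 + A + T$ ($x{\left(T,A \right)} = \left(A + T\right) - 427 = -427 + A + T$)
$P{\left(H \right)} = -9 + \frac{H}{2}$
$k = - \frac{21}{2}$ ($k = -9 + \frac{1}{2} \left(-3\right) = -9 - \frac{3}{2} = - \frac{21}{2} \approx -10.5$)
$z{\left(v \right)} = - \frac{5}{2}$ ($z{\left(v \right)} = - \frac{21}{2} + 8 = - \frac{5}{2}$)
$z{\left(-307 \right)} - x{\left(-482,318 \right)} = - \frac{5}{2} - \left(-427 + 318 - 482\right) = - \frac{5}{2} - -591 = - \frac{5}{2} + 591 = \frac{1177}{2}$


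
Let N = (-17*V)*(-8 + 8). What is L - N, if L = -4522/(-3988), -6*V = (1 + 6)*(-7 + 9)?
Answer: 2261/1994 ≈ 1.1339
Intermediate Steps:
V = -7/3 (V = -(1 + 6)*(-7 + 9)/6 = -7*2/6 = -⅙*14 = -7/3 ≈ -2.3333)
N = 0 (N = (-17*(-7/3))*(-8 + 8) = (119/3)*0 = 0)
L = 2261/1994 (L = -4522*(-1/3988) = 2261/1994 ≈ 1.1339)
L - N = 2261/1994 - 1*0 = 2261/1994 + 0 = 2261/1994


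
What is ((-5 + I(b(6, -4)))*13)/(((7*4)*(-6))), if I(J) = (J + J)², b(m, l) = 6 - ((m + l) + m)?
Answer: -143/168 ≈ -0.85119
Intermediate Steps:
b(m, l) = 6 - l - 2*m (b(m, l) = 6 - ((l + m) + m) = 6 - (l + 2*m) = 6 + (-l - 2*m) = 6 - l - 2*m)
I(J) = 4*J² (I(J) = (2*J)² = 4*J²)
((-5 + I(b(6, -4)))*13)/(((7*4)*(-6))) = ((-5 + 4*(6 - 1*(-4) - 2*6)²)*13)/(((7*4)*(-6))) = ((-5 + 4*(6 + 4 - 12)²)*13)/((28*(-6))) = ((-5 + 4*(-2)²)*13)/(-168) = ((-5 + 4*4)*13)*(-1/168) = ((-5 + 16)*13)*(-1/168) = (11*13)*(-1/168) = 143*(-1/168) = -143/168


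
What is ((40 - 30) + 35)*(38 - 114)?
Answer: -3420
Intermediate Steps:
((40 - 30) + 35)*(38 - 114) = (10 + 35)*(-76) = 45*(-76) = -3420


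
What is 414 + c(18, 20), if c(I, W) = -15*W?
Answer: 114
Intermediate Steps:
414 + c(18, 20) = 414 - 15*20 = 414 - 300 = 114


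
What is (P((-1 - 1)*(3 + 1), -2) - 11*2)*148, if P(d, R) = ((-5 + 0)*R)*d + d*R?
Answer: -12728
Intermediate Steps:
P(d, R) = -4*R*d (P(d, R) = (-5*R)*d + R*d = -5*R*d + R*d = -4*R*d)
(P((-1 - 1)*(3 + 1), -2) - 11*2)*148 = (-4*(-2)*(-1 - 1)*(3 + 1) - 11*2)*148 = (-4*(-2)*(-2*4) - 22)*148 = (-4*(-2)*(-8) - 22)*148 = (-64 - 22)*148 = -86*148 = -12728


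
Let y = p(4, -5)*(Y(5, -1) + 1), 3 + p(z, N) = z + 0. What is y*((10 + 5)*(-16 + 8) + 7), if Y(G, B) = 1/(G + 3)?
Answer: -1017/8 ≈ -127.13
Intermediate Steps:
p(z, N) = -3 + z (p(z, N) = -3 + (z + 0) = -3 + z)
Y(G, B) = 1/(3 + G)
y = 9/8 (y = (-3 + 4)*(1/(3 + 5) + 1) = 1*(1/8 + 1) = 1*(⅛ + 1) = 1*(9/8) = 9/8 ≈ 1.1250)
y*((10 + 5)*(-16 + 8) + 7) = 9*((10 + 5)*(-16 + 8) + 7)/8 = 9*(15*(-8) + 7)/8 = 9*(-120 + 7)/8 = (9/8)*(-113) = -1017/8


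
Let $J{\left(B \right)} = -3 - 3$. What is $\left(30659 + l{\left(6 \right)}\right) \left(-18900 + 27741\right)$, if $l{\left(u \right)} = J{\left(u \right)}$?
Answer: $271003173$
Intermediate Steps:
$J{\left(B \right)} = -6$ ($J{\left(B \right)} = -3 - 3 = -6$)
$l{\left(u \right)} = -6$
$\left(30659 + l{\left(6 \right)}\right) \left(-18900 + 27741\right) = \left(30659 - 6\right) \left(-18900 + 27741\right) = 30653 \cdot 8841 = 271003173$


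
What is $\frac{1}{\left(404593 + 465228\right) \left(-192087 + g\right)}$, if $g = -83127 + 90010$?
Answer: $- \frac{1}{161094328484} \approx -6.2075 \cdot 10^{-12}$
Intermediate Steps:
$g = 6883$
$\frac{1}{\left(404593 + 465228\right) \left(-192087 + g\right)} = \frac{1}{\left(404593 + 465228\right) \left(-192087 + 6883\right)} = \frac{1}{869821 \left(-185204\right)} = \frac{1}{-161094328484} = - \frac{1}{161094328484}$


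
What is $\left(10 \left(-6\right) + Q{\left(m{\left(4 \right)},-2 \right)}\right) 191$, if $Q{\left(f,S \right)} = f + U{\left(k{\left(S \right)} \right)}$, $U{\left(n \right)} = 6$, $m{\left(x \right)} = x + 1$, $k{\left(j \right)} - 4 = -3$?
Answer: $-9359$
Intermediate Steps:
$k{\left(j \right)} = 1$ ($k{\left(j \right)} = 4 - 3 = 1$)
$m{\left(x \right)} = 1 + x$
$Q{\left(f,S \right)} = 6 + f$ ($Q{\left(f,S \right)} = f + 6 = 6 + f$)
$\left(10 \left(-6\right) + Q{\left(m{\left(4 \right)},-2 \right)}\right) 191 = \left(10 \left(-6\right) + \left(6 + \left(1 + 4\right)\right)\right) 191 = \left(-60 + \left(6 + 5\right)\right) 191 = \left(-60 + 11\right) 191 = \left(-49\right) 191 = -9359$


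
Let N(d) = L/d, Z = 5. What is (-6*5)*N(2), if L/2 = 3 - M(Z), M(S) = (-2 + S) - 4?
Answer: -120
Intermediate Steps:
M(S) = -6 + S
L = 8 (L = 2*(3 - (-6 + 5)) = 2*(3 - 1*(-1)) = 2*(3 + 1) = 2*4 = 8)
N(d) = 8/d
(-6*5)*N(2) = (-6*5)*(8/2) = -240/2 = -30*4 = -120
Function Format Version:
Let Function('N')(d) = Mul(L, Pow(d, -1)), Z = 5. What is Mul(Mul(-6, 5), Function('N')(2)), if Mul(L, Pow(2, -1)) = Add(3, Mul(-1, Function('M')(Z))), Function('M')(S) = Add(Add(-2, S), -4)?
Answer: -120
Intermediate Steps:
Function('M')(S) = Add(-6, S)
L = 8 (L = Mul(2, Add(3, Mul(-1, Add(-6, 5)))) = Mul(2, Add(3, Mul(-1, -1))) = Mul(2, Add(3, 1)) = Mul(2, 4) = 8)
Function('N')(d) = Mul(8, Pow(d, -1))
Mul(Mul(-6, 5), Function('N')(2)) = Mul(Mul(-6, 5), Mul(8, Pow(2, -1))) = Mul(-30, Mul(8, Rational(1, 2))) = Mul(-30, 4) = -120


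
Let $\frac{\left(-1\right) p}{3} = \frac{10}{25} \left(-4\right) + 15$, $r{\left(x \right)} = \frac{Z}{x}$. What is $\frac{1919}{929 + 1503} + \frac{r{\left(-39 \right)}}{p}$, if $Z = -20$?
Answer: $\frac{778939}{1003392} \approx 0.77631$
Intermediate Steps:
$r{\left(x \right)} = - \frac{20}{x}$
$p = - \frac{201}{5}$ ($p = - 3 \left(\frac{10}{25} \left(-4\right) + 15\right) = - 3 \left(10 \cdot \frac{1}{25} \left(-4\right) + 15\right) = - 3 \left(\frac{2}{5} \left(-4\right) + 15\right) = - 3 \left(- \frac{8}{5} + 15\right) = \left(-3\right) \frac{67}{5} = - \frac{201}{5} \approx -40.2$)
$\frac{1919}{929 + 1503} + \frac{r{\left(-39 \right)}}{p} = \frac{1919}{929 + 1503} + \frac{\left(-20\right) \frac{1}{-39}}{- \frac{201}{5}} = \frac{1919}{2432} + \left(-20\right) \left(- \frac{1}{39}\right) \left(- \frac{5}{201}\right) = 1919 \cdot \frac{1}{2432} + \frac{20}{39} \left(- \frac{5}{201}\right) = \frac{101}{128} - \frac{100}{7839} = \frac{778939}{1003392}$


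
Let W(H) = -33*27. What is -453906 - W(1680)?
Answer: -453015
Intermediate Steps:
W(H) = -891
-453906 - W(1680) = -453906 - 1*(-891) = -453906 + 891 = -453015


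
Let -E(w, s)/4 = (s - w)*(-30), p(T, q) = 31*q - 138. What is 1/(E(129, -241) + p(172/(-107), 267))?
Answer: -1/36261 ≈ -2.7578e-5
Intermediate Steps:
p(T, q) = -138 + 31*q
E(w, s) = -120*w + 120*s (E(w, s) = -4*(s - w)*(-30) = -4*(-30*s + 30*w) = -120*w + 120*s)
1/(E(129, -241) + p(172/(-107), 267)) = 1/((-120*129 + 120*(-241)) + (-138 + 31*267)) = 1/((-15480 - 28920) + (-138 + 8277)) = 1/(-44400 + 8139) = 1/(-36261) = -1/36261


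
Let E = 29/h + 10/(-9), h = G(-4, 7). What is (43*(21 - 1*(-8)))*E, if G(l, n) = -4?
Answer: -375347/36 ≈ -10426.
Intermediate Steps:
h = -4
E = -301/36 (E = 29/(-4) + 10/(-9) = 29*(-1/4) + 10*(-1/9) = -29/4 - 10/9 = -301/36 ≈ -8.3611)
(43*(21 - 1*(-8)))*E = (43*(21 - 1*(-8)))*(-301/36) = (43*(21 + 8))*(-301/36) = (43*29)*(-301/36) = 1247*(-301/36) = -375347/36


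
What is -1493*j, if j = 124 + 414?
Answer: -803234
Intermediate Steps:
j = 538
-1493*j = -1493*538 = -803234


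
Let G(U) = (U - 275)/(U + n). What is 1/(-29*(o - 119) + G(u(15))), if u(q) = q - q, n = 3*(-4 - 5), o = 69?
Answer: 27/39425 ≈ 0.00068484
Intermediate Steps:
n = -27 (n = 3*(-9) = -27)
u(q) = 0
G(U) = (-275 + U)/(-27 + U) (G(U) = (U - 275)/(U - 27) = (-275 + U)/(-27 + U))
1/(-29*(o - 119) + G(u(15))) = 1/(-29*(69 - 119) + (-275 + 0)/(-27 + 0)) = 1/(-29*(-50) - 275/(-27)) = 1/(1450 - 1/27*(-275)) = 1/(1450 + 275/27) = 1/(39425/27) = 27/39425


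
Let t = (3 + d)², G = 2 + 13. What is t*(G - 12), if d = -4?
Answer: 3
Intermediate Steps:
G = 15
t = 1 (t = (3 - 4)² = (-1)² = 1)
t*(G - 12) = 1*(15 - 12) = 1*3 = 3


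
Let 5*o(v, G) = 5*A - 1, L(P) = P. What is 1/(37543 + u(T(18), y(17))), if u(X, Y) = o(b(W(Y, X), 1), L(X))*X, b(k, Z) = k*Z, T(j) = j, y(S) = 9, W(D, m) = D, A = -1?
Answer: 5/187607 ≈ 2.6651e-5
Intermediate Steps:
b(k, Z) = Z*k
o(v, G) = -6/5 (o(v, G) = (5*(-1) - 1)/5 = (-5 - 1)/5 = (⅕)*(-6) = -6/5)
u(X, Y) = -6*X/5
1/(37543 + u(T(18), y(17))) = 1/(37543 - 6/5*18) = 1/(37543 - 108/5) = 1/(187607/5) = 5/187607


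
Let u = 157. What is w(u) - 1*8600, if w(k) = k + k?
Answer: -8286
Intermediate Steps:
w(k) = 2*k
w(u) - 1*8600 = 2*157 - 1*8600 = 314 - 8600 = -8286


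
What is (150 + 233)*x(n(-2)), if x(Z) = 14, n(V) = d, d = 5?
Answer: 5362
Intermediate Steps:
n(V) = 5
(150 + 233)*x(n(-2)) = (150 + 233)*14 = 383*14 = 5362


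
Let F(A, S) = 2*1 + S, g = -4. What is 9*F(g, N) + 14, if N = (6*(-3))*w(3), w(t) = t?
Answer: -454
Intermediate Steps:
N = -54 (N = (6*(-3))*3 = -18*3 = -54)
F(A, S) = 2 + S
9*F(g, N) + 14 = 9*(2 - 54) + 14 = 9*(-52) + 14 = -468 + 14 = -454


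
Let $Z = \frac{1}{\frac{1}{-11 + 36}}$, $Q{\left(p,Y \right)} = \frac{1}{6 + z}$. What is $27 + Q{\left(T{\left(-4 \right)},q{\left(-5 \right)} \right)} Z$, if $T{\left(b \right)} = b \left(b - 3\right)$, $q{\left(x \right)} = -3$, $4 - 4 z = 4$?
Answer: $\frac{187}{6} \approx 31.167$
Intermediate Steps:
$z = 0$ ($z = 1 - 1 = 0$)
$T{\left(b \right)} = b \left(-3 + b\right)$
$Q{\left(p,Y \right)} = \frac{1}{6}$ ($Q{\left(p,Y \right)} = \frac{1}{6 + 0} = \frac{1}{6}$)
$Z = 25$ ($Z = \frac{1}{\frac{1}{25}} = 25$)
$27 + Q{\left(T{\left(-4 \right)},q{\left(-5 \right)} \right)} Z = 27 + \frac{1}{6} \cdot 25 = 27 + \frac{25}{6} = \frac{187}{6}$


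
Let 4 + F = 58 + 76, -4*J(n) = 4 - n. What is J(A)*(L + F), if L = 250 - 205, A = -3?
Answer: -1225/4 ≈ -306.25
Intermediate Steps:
J(n) = -1 + n/4 (J(n) = -(4 - n)/4 = -1 + n/4)
F = 130 (F = -4 + (58 + 76) = -4 + 134 = 130)
L = 45
J(A)*(L + F) = (-1 + (¼)*(-3))*(45 + 130) = (-1 - ¾)*175 = -7/4*175 = -1225/4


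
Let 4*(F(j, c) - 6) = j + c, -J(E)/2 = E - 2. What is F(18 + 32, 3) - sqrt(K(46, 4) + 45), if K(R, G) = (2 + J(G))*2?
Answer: 77/4 - sqrt(41) ≈ 12.847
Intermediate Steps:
J(E) = 4 - 2*E (J(E) = -2*(E - 2) = -2*(-2 + E) = 4 - 2*E)
K(R, G) = 12 - 4*G (K(R, G) = (2 + (4 - 2*G))*2 = (6 - 2*G)*2 = 12 - 4*G)
F(j, c) = 6 + c/4 + j/4 (F(j, c) = 6 + (j + c)/4 = 6 + (c + j)/4 = 6 + (c/4 + j/4) = 6 + c/4 + j/4)
F(18 + 32, 3) - sqrt(K(46, 4) + 45) = (6 + (1/4)*3 + (18 + 32)/4) - sqrt((12 - 4*4) + 45) = (6 + 3/4 + (1/4)*50) - sqrt((12 - 16) + 45) = (6 + 3/4 + 25/2) - sqrt(-4 + 45) = 77/4 - sqrt(41)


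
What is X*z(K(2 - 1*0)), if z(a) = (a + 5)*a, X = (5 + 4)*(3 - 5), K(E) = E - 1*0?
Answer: -252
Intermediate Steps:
K(E) = E (K(E) = E + 0 = E)
X = -18 (X = 9*(-2) = -18)
z(a) = a*(5 + a) (z(a) = (5 + a)*a = a*(5 + a))
X*z(K(2 - 1*0)) = -18*(2 - 1*0)*(5 + (2 - 1*0)) = -18*(2 + 0)*(5 + (2 + 0)) = -36*(5 + 2) = -36*7 = -18*14 = -252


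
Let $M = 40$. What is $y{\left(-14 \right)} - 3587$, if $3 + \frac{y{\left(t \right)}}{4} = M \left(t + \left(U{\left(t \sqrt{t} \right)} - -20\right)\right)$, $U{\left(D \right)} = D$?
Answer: $-2639 - 2240 i \sqrt{14} \approx -2639.0 - 8381.3 i$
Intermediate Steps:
$y{\left(t \right)} = 3188 + 160 t + 160 t^{\frac{3}{2}}$ ($y{\left(t \right)} = -12 + 4 \cdot 40 \left(t + \left(t \sqrt{t} - -20\right)\right) = -12 + 4 \cdot 40 \left(t + \left(t^{\frac{3}{2}} + 20\right)\right) = -12 + 4 \cdot 40 \left(t + \left(20 + t^{\frac{3}{2}}\right)\right) = -12 + 4 \cdot 40 \left(20 + t + t^{\frac{3}{2}}\right) = -12 + 4 \left(800 + 40 t + 40 t^{\frac{3}{2}}\right) = -12 + \left(3200 + 160 t + 160 t^{\frac{3}{2}}\right) = 3188 + 160 t + 160 t^{\frac{3}{2}}$)
$y{\left(-14 \right)} - 3587 = \left(3188 + 160 \left(-14\right) + 160 \left(-14\right)^{\frac{3}{2}}\right) - 3587 = \left(3188 - 2240 + 160 \left(- 14 i \sqrt{14}\right)\right) - 3587 = \left(3188 - 2240 - 2240 i \sqrt{14}\right) - 3587 = \left(948 - 2240 i \sqrt{14}\right) - 3587 = -2639 - 2240 i \sqrt{14}$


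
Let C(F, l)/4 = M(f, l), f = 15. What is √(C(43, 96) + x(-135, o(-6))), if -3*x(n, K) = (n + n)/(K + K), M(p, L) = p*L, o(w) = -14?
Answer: 9*√13930/14 ≈ 75.874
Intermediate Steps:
M(p, L) = L*p
C(F, l) = 60*l (C(F, l) = 4*(l*15) = 4*(15*l) = 60*l)
x(n, K) = -n/(3*K) (x(n, K) = -(n + n)/(3*(K + K)) = -2*n/(3*(2*K)) = -2*n*1/(2*K)/3 = -n/(3*K))
√(C(43, 96) + x(-135, o(-6))) = √(60*96 - ⅓*(-135)/(-14)) = √(5760 - ⅓*(-135)*(-1/14)) = √(5760 - 45/14) = √(80595/14) = 9*√13930/14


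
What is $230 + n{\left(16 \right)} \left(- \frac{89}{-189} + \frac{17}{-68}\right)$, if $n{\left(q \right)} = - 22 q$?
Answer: $\frac{28774}{189} \approx 152.24$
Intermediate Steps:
$230 + n{\left(16 \right)} \left(- \frac{89}{-189} + \frac{17}{-68}\right) = 230 + \left(-22\right) 16 \left(- \frac{89}{-189} + \frac{17}{-68}\right) = 230 - 352 \left(\left(-89\right) \left(- \frac{1}{189}\right) + 17 \left(- \frac{1}{68}\right)\right) = 230 - 352 \left(\frac{89}{189} - \frac{1}{4}\right) = 230 - \frac{14696}{189} = \frac{28774}{189}$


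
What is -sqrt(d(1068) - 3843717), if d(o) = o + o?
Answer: -I*sqrt(3841581) ≈ -1960.0*I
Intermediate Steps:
d(o) = 2*o
-sqrt(d(1068) - 3843717) = -sqrt(2*1068 - 3843717) = -sqrt(2136 - 3843717) = -sqrt(-3841581) = -I*sqrt(3841581)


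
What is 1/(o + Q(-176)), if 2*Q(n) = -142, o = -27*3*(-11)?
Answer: 1/820 ≈ 0.0012195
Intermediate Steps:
o = 891 (o = -81*(-11) = 891)
Q(n) = -71 (Q(n) = (½)*(-142) = -71)
1/(o + Q(-176)) = 1/(891 - 71) = 1/820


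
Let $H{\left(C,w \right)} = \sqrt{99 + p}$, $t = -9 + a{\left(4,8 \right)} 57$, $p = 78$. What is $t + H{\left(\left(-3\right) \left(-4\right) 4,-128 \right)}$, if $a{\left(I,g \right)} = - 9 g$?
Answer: $-4113 + \sqrt{177} \approx -4099.7$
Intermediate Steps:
$t = -4113$ ($t = -9 + \left(-9\right) 8 \cdot 57 = -9 - 4104 = -4113$)
$H{\left(C,w \right)} = \sqrt{177}$ ($H{\left(C,w \right)} = \sqrt{99 + 78} = \sqrt{177}$)
$t + H{\left(\left(-3\right) \left(-4\right) 4,-128 \right)} = -4113 + \sqrt{177}$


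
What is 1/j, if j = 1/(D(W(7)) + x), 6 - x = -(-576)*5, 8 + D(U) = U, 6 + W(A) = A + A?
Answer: -2874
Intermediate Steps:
W(A) = -6 + 2*A (W(A) = -6 + (A + A) = -6 + 2*A)
D(U) = -8 + U
x = -2874 (x = 6 - (-72)*(-8*5) = 6 - (-72)*(-40) = 6 - 1*2880 = 6 - 2880 = -2874)
j = -1/2874 (j = 1/((-8 + (-6 + 2*7)) - 2874) = 1/((-8 + (-6 + 14)) - 2874) = 1/((-8 + 8) - 2874) = 1/(0 - 2874) = 1/(-2874) = -1/2874 ≈ -0.00034795)
1/j = 1/(-1/2874) = -2874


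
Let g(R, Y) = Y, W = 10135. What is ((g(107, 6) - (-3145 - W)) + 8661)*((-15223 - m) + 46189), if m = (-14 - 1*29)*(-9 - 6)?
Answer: 665454987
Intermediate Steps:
m = 645 (m = (-14 - 29)*(-15) = -43*(-15) = 645)
((g(107, 6) - (-3145 - W)) + 8661)*((-15223 - m) + 46189) = ((6 - (-3145 - 1*10135)) + 8661)*((-15223 - 1*645) + 46189) = ((6 - (-3145 - 10135)) + 8661)*((-15223 - 645) + 46189) = ((6 - 1*(-13280)) + 8661)*(-15868 + 46189) = ((6 + 13280) + 8661)*30321 = (13286 + 8661)*30321 = 21947*30321 = 665454987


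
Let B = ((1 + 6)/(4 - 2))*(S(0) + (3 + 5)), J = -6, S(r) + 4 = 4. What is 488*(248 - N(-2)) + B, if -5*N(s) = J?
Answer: 602332/5 ≈ 1.2047e+5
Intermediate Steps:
S(r) = 0 (S(r) = -4 + 4 = 0)
N(s) = 6/5 (N(s) = -1/5*(-6) = 6/5)
B = 28 (B = ((1 + 6)/(4 - 2))*(0 + (3 + 5)) = (7/2)*(0 + 8) = (7*(1/2))*8 = (7/2)*8 = 28)
488*(248 - N(-2)) + B = 488*(248 - 1*6/5) + 28 = 488*(248 - 6/5) + 28 = 488*(1234/5) + 28 = 602192/5 + 28 = 602332/5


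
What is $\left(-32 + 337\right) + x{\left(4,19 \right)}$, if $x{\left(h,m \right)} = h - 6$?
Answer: $303$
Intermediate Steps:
$x{\left(h,m \right)} = -6 + h$ ($x{\left(h,m \right)} = h - 6 = -6 + h$)
$\left(-32 + 337\right) + x{\left(4,19 \right)} = \left(-32 + 337\right) + \left(-6 + 4\right) = 305 - 2 = 303$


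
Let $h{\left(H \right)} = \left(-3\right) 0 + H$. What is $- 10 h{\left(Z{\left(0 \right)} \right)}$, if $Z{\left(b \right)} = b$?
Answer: $0$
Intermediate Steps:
$h{\left(H \right)} = H$ ($h{\left(H \right)} = 0 + H = H$)
$- 10 h{\left(Z{\left(0 \right)} \right)} = \left(-10\right) 0 = 0$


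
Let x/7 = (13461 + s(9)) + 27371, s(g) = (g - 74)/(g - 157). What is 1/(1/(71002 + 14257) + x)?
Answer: 12618332/3606660918561 ≈ 3.4986e-6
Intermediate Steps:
s(g) = (-74 + g)/(-157 + g)
x = 42302407/148 (x = 7*((13461 + (-74 + 9)/(-157 + 9)) + 27371) = 7*((13461 - 65/(-148)) + 27371) = 7*((13461 - 1/148*(-65)) + 27371) = 7*((13461 + 65/148) + 27371) = 7*(1992293/148 + 27371) = 7*(6043201/148) = 42302407/148 ≈ 2.8583e+5)
1/(1/(71002 + 14257) + x) = 1/(1/(71002 + 14257) + 42302407/148) = 1/(1/85259 + 42302407/148) = 1/(3606660918561/12618332) = 12618332/3606660918561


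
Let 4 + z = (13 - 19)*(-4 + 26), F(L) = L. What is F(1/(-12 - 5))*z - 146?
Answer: -138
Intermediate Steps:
z = -136 (z = -4 + (13 - 19)*(-4 + 26) = -4 - 6*22 = -4 - 132 = -136)
F(1/(-12 - 5))*z - 146 = -136/(-12 - 5) - 146 = -136/(-17) - 146 = -1/17*(-136) - 146 = 8 - 146 = -138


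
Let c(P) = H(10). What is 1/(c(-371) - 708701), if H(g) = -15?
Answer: -1/708716 ≈ -1.4110e-6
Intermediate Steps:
c(P) = -15
1/(c(-371) - 708701) = 1/(-15 - 708701) = 1/(-708716) = -1/708716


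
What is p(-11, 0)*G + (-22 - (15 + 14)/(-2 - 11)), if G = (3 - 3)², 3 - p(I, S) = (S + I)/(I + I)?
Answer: -257/13 ≈ -19.769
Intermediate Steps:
p(I, S) = 3 - (I + S)/(2*I) (p(I, S) = 3 - (S + I)/(I + I) = 3 - (I + S)/(2*I))
G = 0 (G = 0² = 0)
p(-11, 0)*G + (-22 - (15 + 14)/(-2 - 11)) = ((½)*(-1*0 + 5*(-11))/(-11))*0 + (-22 - (15 + 14)/(-2 - 11)) = ((½)*(-1/11)*(0 - 55))*0 + (-22 - 29/(-13)) = ((½)*(-1/11)*(-55))*0 + (-22 - 29*(-1)/13) = (5/2)*0 + (-22 - 1*(-29/13)) = 0 + (-22 + 29/13) = 0 - 257/13 = -257/13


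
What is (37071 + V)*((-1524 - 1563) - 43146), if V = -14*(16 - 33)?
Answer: -1724906997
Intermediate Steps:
V = 238 (V = -14*(-17) = 238)
(37071 + V)*((-1524 - 1563) - 43146) = (37071 + 238)*((-1524 - 1563) - 43146) = 37309*(-3087 - 43146) = 37309*(-46233) = -1724906997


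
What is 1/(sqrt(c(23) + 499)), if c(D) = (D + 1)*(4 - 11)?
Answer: sqrt(331)/331 ≈ 0.054965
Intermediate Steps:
c(D) = -7 - 7*D (c(D) = (1 + D)*(-7) = -7 - 7*D)
1/(sqrt(c(23) + 499)) = 1/(sqrt((-7 - 7*23) + 499)) = 1/(sqrt((-7 - 161) + 499)) = 1/(sqrt(-168 + 499)) = 1/(sqrt(331)) = sqrt(331)/331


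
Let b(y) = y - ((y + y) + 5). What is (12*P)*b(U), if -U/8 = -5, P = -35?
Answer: 18900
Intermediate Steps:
U = 40 (U = -8*(-5) = 40)
b(y) = -5 - y (b(y) = y - (2*y + 5) = y - (5 + 2*y) = y + (-5 - 2*y) = -5 - y)
(12*P)*b(U) = (12*(-35))*(-5 - 1*40) = -420*(-5 - 40) = -420*(-45) = 18900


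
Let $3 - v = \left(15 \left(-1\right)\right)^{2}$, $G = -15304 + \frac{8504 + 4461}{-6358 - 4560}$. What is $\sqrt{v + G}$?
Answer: $\frac{i \sqrt{1850883044694}}{10918} \approx 124.61 i$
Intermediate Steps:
$G = - \frac{167102037}{10918}$ ($G = -15304 + \frac{12965}{-10918} = -15304 + 12965 \left(- \frac{1}{10918}\right) = -15304 - \frac{12965}{10918} = - \frac{167102037}{10918} \approx -15305.0$)
$v = -222$ ($v = 3 - \left(15 \left(-1\right)\right)^{2} = 3 - \left(-15\right)^{2} = 3 - 225 = -222$)
$\sqrt{v + G} = \sqrt{-222 - \frac{167102037}{10918}} = \sqrt{- \frac{169525833}{10918}} = \frac{i \sqrt{1850883044694}}{10918}$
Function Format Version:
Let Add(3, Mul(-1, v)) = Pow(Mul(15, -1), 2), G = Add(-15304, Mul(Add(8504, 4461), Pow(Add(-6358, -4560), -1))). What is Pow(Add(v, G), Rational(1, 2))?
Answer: Mul(Rational(1, 10918), I, Pow(1850883044694, Rational(1, 2))) ≈ Mul(124.61, I)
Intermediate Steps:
G = Rational(-167102037, 10918) (G = Add(-15304, Mul(12965, Pow(-10918, -1))) = Add(-15304, Mul(12965, Rational(-1, 10918))) = Add(-15304, Rational(-12965, 10918)) = Rational(-167102037, 10918) ≈ -15305.)
v = -222 (v = Add(3, Mul(-1, Pow(Mul(15, -1), 2))) = Add(3, Mul(-1, Pow(-15, 2))) = Add(3, Mul(-1, 225)) = Add(3, -225) = -222)
Pow(Add(v, G), Rational(1, 2)) = Pow(Add(-222, Rational(-167102037, 10918)), Rational(1, 2)) = Pow(Rational(-169525833, 10918), Rational(1, 2)) = Mul(Rational(1, 10918), I, Pow(1850883044694, Rational(1, 2)))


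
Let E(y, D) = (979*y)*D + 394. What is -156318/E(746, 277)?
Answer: -26053/33717152 ≈ -0.00077269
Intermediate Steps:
E(y, D) = 394 + 979*D*y (E(y, D) = 979*D*y + 394 = 394 + 979*D*y)
-156318/E(746, 277) = -156318/(394 + 979*277*746) = -156318/(394 + 202302518) = -156318/202302912 = -156318*1/202302912 = -26053/33717152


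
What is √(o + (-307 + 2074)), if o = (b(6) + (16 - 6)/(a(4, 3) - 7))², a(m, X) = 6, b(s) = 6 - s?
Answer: √1867 ≈ 43.209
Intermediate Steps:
o = 100 (o = ((6 - 1*6) + (16 - 6)/(6 - 7))² = ((6 - 6) + 10/(-1))² = (0 + 10*(-1))² = (0 - 10)² = (-10)² = 100)
√(o + (-307 + 2074)) = √(100 + (-307 + 2074)) = √(100 + 1767) = √1867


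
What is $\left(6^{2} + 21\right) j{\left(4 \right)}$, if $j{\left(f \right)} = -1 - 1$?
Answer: $-114$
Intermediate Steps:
$j{\left(f \right)} = -2$
$\left(6^{2} + 21\right) j{\left(4 \right)} = \left(6^{2} + 21\right) \left(-2\right) = \left(36 + 21\right) \left(-2\right) = 57 \left(-2\right) = -114$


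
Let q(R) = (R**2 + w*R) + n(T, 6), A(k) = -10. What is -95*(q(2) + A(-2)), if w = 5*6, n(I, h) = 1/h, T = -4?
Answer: -30875/6 ≈ -5145.8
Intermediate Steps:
n(I, h) = 1/h
w = 30
q(R) = 1/6 + R**2 + 30*R (q(R) = (R**2 + 30*R) + 1/6 = 1/6 + R**2 + 30*R)
-95*(q(2) + A(-2)) = -95*((1/6 + 2**2 + 30*2) - 10) = -95*((1/6 + 4 + 60) - 10) = -95*(385/6 - 10) = -95*325/6 = -30875/6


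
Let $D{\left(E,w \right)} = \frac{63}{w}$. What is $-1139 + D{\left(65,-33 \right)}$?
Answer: $- \frac{12550}{11} \approx -1140.9$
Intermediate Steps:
$-1139 + D{\left(65,-33 \right)} = -1139 + \frac{63}{-33} = -1139 + 63 \left(- \frac{1}{33}\right) = -1139 - \frac{21}{11} = - \frac{12550}{11}$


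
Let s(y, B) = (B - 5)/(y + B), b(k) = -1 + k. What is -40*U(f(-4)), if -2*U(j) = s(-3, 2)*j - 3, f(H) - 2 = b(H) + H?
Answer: -480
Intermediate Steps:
s(y, B) = (-5 + B)/(B + y)
f(H) = 1 + 2*H (f(H) = 2 + ((-1 + H) + H) = 2 + (-1 + 2*H) = 1 + 2*H)
U(j) = 3/2 - 3*j/2 (U(j) = -(((-5 + 2)/(2 - 3))*j - 3)/2 = -((-3/(-1))*j - 3)/2 = -((-1*(-3))*j - 3)/2 = -(3*j - 3)/2 = -(-3 + 3*j)/2 = 3/2 - 3*j/2)
-40*U(f(-4)) = -40*(3/2 - 3*(1 + 2*(-4))/2) = -40*(3/2 - 3*(1 - 8)/2) = -40*(3/2 - 3/2*(-7)) = -40*(3/2 + 21/2) = -40*12 = -480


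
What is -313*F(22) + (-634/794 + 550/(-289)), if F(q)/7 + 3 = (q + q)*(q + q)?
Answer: -485917855762/114733 ≈ -4.2352e+6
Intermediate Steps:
F(q) = -21 + 28*q² (F(q) = -21 + 7*((q + q)*(q + q)) = -21 + 7*((2*q)*(2*q)) = -21 + 7*(4*q²) = -21 + 28*q²)
-313*F(22) + (-634/794 + 550/(-289)) = -313*(-21 + 28*22²) + (-634/794 + 550/(-289)) = -313*(-21 + 28*484) + (-634*1/794 + 550*(-1/289)) = -313*(-21 + 13552) + (-317/397 - 550/289) = -313*13531 - 309963/114733 = -4235203 - 309963/114733 = -485917855762/114733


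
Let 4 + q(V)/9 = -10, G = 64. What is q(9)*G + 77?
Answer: -7987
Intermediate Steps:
q(V) = -126 (q(V) = -36 + 9*(-10) = -36 - 90 = -126)
q(9)*G + 77 = -126*64 + 77 = -8064 + 77 = -7987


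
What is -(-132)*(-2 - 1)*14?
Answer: -5544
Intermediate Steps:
-(-132)*(-2 - 1)*14 = -(-132)*(-3)*14 = -33*12*14 = -396*14 = -5544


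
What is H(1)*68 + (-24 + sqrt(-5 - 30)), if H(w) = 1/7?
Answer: -100/7 + I*sqrt(35) ≈ -14.286 + 5.9161*I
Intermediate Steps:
H(w) = 1/7
H(1)*68 + (-24 + sqrt(-5 - 30)) = (1/7)*68 + (-24 + sqrt(-5 - 30)) = 68/7 + (-24 + sqrt(-35)) = 68/7 + (-24 + I*sqrt(35)) = -100/7 + I*sqrt(35)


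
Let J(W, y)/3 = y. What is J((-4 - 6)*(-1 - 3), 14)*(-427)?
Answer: -17934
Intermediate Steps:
J(W, y) = 3*y
J((-4 - 6)*(-1 - 3), 14)*(-427) = (3*14)*(-427) = 42*(-427) = -17934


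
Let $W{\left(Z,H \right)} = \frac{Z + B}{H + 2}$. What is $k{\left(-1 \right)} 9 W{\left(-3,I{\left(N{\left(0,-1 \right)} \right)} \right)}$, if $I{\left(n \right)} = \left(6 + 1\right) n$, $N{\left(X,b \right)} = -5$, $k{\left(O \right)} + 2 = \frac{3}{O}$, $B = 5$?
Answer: $\frac{30}{11} \approx 2.7273$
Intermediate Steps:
$k{\left(O \right)} = -2 + \frac{3}{O}$
$I{\left(n \right)} = 7 n$
$W{\left(Z,H \right)} = \frac{5 + Z}{2 + H}$ ($W{\left(Z,H \right)} = \frac{Z + 5}{H + 2} = \frac{5 + Z}{2 + H}$)
$k{\left(-1 \right)} 9 W{\left(-3,I{\left(N{\left(0,-1 \right)} \right)} \right)} = \left(-2 + \frac{3}{-1}\right) 9 \frac{5 - 3}{2 + 7 \left(-5\right)} = \left(-2 + 3 \left(-1\right)\right) 9 \frac{1}{2 - 35} \cdot 2 = \left(-2 - 3\right) 9 \frac{1}{-33} \cdot 2 = \left(-5\right) 9 \left(\left(- \frac{1}{33}\right) 2\right) = \left(-45\right) \left(- \frac{2}{33}\right) = \frac{30}{11}$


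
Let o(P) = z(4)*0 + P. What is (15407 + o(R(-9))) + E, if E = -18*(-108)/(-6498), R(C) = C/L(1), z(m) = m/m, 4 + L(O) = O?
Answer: 5562902/361 ≈ 15410.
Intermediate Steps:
L(O) = -4 + O
z(m) = 1
R(C) = -C/3 (R(C) = C/(-4 + 1) = C/(-3) = C*(-1/3) = -C/3)
o(P) = P (o(P) = 1*0 + P = 0 + P = P)
E = -108/361 (E = 1944*(-1/6498) = -108/361 ≈ -0.29917)
(15407 + o(R(-9))) + E = (15407 - 1/3*(-9)) - 108/361 = (15407 + 3) - 108/361 = 15410 - 108/361 = 5562902/361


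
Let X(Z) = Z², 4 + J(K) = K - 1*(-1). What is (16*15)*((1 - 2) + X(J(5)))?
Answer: 720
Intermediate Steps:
J(K) = -3 + K (J(K) = -4 + (K - 1*(-1)) = -4 + (K + 1) = -4 + (1 + K) = -3 + K)
(16*15)*((1 - 2) + X(J(5))) = (16*15)*((1 - 2) + (-3 + 5)²) = 240*(-1 + 2²) = 240*(-1 + 4) = 240*3 = 720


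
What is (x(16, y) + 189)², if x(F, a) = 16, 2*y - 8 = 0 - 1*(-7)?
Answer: 42025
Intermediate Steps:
y = 15/2 (y = 4 + (0 - 1*(-7))/2 = 4 + (0 + 7)/2 = 4 + (½)*7 = 4 + 7/2 = 15/2 ≈ 7.5000)
(x(16, y) + 189)² = (16 + 189)² = 205² = 42025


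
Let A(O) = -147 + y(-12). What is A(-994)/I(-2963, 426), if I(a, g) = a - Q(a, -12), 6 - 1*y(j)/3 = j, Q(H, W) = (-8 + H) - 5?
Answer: -93/13 ≈ -7.1538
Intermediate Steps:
Q(H, W) = -13 + H
y(j) = 18 - 3*j
I(a, g) = 13 (I(a, g) = a - (-13 + a) = a + (13 - a) = 13)
A(O) = -93 (A(O) = -147 + (18 - 3*(-12)) = -147 + (18 + 36) = -147 + 54 = -93)
A(-994)/I(-2963, 426) = -93/13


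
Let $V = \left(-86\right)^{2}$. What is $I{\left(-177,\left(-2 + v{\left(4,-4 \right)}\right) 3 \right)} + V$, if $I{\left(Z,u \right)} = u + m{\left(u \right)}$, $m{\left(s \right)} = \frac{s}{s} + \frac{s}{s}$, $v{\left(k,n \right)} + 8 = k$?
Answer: $7380$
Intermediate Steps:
$v{\left(k,n \right)} = -8 + k$
$m{\left(s \right)} = 2$ ($m{\left(s \right)} = 1 + 1 = 2$)
$V = 7396$
$I{\left(Z,u \right)} = 2 + u$ ($I{\left(Z,u \right)} = u + 2 = 2 + u$)
$I{\left(-177,\left(-2 + v{\left(4,-4 \right)}\right) 3 \right)} + V = \left(2 + \left(-2 + \left(-8 + 4\right)\right) 3\right) + 7396 = \left(2 + \left(-2 - 4\right) 3\right) + 7396 = \left(2 - 18\right) + 7396 = -16 + 7396 = 7380$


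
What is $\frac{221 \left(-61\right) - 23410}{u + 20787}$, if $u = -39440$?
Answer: $\frac{36891}{18653} \approx 1.9778$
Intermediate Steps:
$\frac{221 \left(-61\right) - 23410}{u + 20787} = \frac{221 \left(-61\right) - 23410}{-39440 + 20787} = \frac{-13481 - 23410}{-18653} = \left(-36891\right) \left(- \frac{1}{18653}\right) = \frac{36891}{18653}$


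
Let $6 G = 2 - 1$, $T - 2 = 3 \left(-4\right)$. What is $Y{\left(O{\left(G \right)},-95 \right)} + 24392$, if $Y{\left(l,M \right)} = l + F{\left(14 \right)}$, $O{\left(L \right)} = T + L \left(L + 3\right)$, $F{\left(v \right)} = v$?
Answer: $\frac{878275}{36} \approx 24397.0$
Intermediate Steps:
$T = -10$ ($T = 2 + 3 \left(-4\right) = 2 - 12 = -10$)
$G = \frac{1}{6}$ ($G = \frac{2 - 1}{6} = \frac{1}{6} \cdot 1 = \frac{1}{6} \approx 0.16667$)
$O{\left(L \right)} = -10 + L \left(3 + L\right)$ ($O{\left(L \right)} = -10 + L \left(L + 3\right) = -10 + L \left(3 + L\right)$)
$Y{\left(l,M \right)} = 14 + l$ ($Y{\left(l,M \right)} = l + 14 = 14 + l$)
$Y{\left(O{\left(G \right)},-95 \right)} + 24392 = \left(14 + \left(-10 + \left(\frac{1}{6}\right)^{2} + 3 \cdot \frac{1}{6}\right)\right) + 24392 = \left(14 + \left(-10 + \frac{1}{36} + \frac{1}{2}\right)\right) + 24392 = \left(14 - \frac{341}{36}\right) + 24392 = \frac{163}{36} + 24392 = \frac{878275}{36}$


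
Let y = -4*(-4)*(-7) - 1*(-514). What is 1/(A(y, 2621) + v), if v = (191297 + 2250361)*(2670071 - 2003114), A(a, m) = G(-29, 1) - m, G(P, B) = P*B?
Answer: 1/1628480892056 ≈ 6.1407e-13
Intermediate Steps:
G(P, B) = B*P
y = 402 (y = 16*(-7) + 514 = -112 + 514 = 402)
A(a, m) = -29 - m (A(a, m) = 1*(-29) - m = -29 - m)
v = 1628480894706 (v = 2441658*666957 = 1628480894706)
1/(A(y, 2621) + v) = 1/((-29 - 1*2621) + 1628480894706) = 1/((-29 - 2621) + 1628480894706) = 1/(-2650 + 1628480894706) = 1/1628480892056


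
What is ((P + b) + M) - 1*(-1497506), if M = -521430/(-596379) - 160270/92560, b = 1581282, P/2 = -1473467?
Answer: 34659067956683/262861144 ≈ 1.3185e+5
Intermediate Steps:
P = -2946934 (P = 2*(-1473467) = -2946934)
M = -225324293/262861144 (M = -521430*(-1/596379) - 160270*1/92560 = 24830/28399 - 16027/9256 = -225324293/262861144 ≈ -0.85720)
((P + b) + M) - 1*(-1497506) = ((-2946934 + 1581282) - 225324293/262861144) - 1*(-1497506) = (-1365652 - 225324293/262861144) + 1497506 = -358977072350181/262861144 + 1497506 = 34659067956683/262861144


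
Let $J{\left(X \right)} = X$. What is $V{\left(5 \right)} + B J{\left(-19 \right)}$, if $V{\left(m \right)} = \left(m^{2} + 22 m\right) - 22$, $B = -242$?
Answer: $4711$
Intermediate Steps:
$V{\left(m \right)} = -22 + m^{2} + 22 m$
$V{\left(5 \right)} + B J{\left(-19 \right)} = \left(-22 + 5^{2} + 22 \cdot 5\right) - -4598 = \left(-22 + 25 + 110\right) + 4598 = 113 + 4598 = 4711$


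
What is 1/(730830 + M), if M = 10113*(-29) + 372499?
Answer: 1/810052 ≈ 1.2345e-6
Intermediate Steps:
M = 79222 (M = -293277 + 372499 = 79222)
1/(730830 + M) = 1/(730830 + 79222) = 1/810052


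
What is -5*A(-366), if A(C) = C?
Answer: 1830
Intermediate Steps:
-5*A(-366) = -5*(-366) = 1830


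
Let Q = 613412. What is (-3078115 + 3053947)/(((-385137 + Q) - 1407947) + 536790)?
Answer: 4028/107147 ≈ 0.037593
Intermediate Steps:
(-3078115 + 3053947)/(((-385137 + Q) - 1407947) + 536790) = (-3078115 + 3053947)/(((-385137 + 613412) - 1407947) + 536790) = -24168/((228275 - 1407947) + 536790) = -24168/(-1179672 + 536790) = -24168/(-642882) = -24168*(-1/642882) = 4028/107147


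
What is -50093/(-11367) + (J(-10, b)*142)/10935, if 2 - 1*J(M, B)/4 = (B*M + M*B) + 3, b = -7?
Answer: -4476461/1534545 ≈ -2.9171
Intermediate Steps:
J(M, B) = -4 - 8*B*M (J(M, B) = 8 - 4*((B*M + M*B) + 3) = 8 - 4*((B*M + B*M) + 3) = 8 - 4*(2*B*M + 3) = 8 - 4*(3 + 2*B*M) = 8 + (-12 - 8*B*M) = -4 - 8*B*M)
-50093/(-11367) + (J(-10, b)*142)/10935 = -50093/(-11367) + ((-4 - 8*(-7)*(-10))*142)/10935 = -50093*(-1/11367) + ((-4 - 560)*142)*(1/10935) = 50093/11367 - 564*142*(1/10935) = 50093/11367 - 80088*1/10935 = 50093/11367 - 26696/3645 = -4476461/1534545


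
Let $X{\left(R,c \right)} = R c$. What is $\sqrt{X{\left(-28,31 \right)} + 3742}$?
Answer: $\sqrt{2874} \approx 53.61$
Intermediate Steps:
$\sqrt{X{\left(-28,31 \right)} + 3742} = \sqrt{\left(-28\right) 31 + 3742} = \sqrt{-868 + 3742} = \sqrt{2874}$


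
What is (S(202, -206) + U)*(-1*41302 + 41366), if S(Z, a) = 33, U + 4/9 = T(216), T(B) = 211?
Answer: 140288/9 ≈ 15588.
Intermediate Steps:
U = 1895/9 (U = -4/9 + 211 = 1895/9 ≈ 210.56)
(S(202, -206) + U)*(-1*41302 + 41366) = (33 + 1895/9)*(-1*41302 + 41366) = 2192*(-41302 + 41366)/9 = (2192/9)*64 = 140288/9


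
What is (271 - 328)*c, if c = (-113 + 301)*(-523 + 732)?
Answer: -2239644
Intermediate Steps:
c = 39292 (c = 188*209 = 39292)
(271 - 328)*c = (271 - 328)*39292 = -57*39292 = -2239644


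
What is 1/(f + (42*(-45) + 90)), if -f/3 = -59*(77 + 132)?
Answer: 1/35193 ≈ 2.8415e-5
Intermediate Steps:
f = 36993 (f = -(-177)*(77 + 132) = -(-177)*209 = -3*(-12331) = 36993)
1/(f + (42*(-45) + 90)) = 1/(36993 + (42*(-45) + 90)) = 1/(36993 + (-1890 + 90)) = 1/(36993 - 1800) = 1/35193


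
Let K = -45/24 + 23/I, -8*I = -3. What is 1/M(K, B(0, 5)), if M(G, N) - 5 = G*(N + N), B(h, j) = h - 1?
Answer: -12/1367 ≈ -0.0087783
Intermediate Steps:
I = 3/8 (I = -⅛*(-3) = 3/8 ≈ 0.37500)
B(h, j) = -1 + h
K = 1427/24 (K = -45/24 + 23/(3/8) = -45*1/24 + 23*(8/3) = -15/8 + 184/3 = 1427/24 ≈ 59.458)
M(G, N) = 5 + 2*G*N (M(G, N) = 5 + G*(N + N) = 5 + G*(2*N) = 5 + 2*G*N)
1/M(K, B(0, 5)) = 1/(5 + 2*(1427/24)*(-1 + 0)) = 1/(5 + 2*(1427/24)*(-1)) = 1/(5 - 1427/12) = 1/(-1367/12) = -12/1367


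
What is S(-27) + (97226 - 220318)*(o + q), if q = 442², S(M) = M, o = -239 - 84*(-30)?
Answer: -24328518367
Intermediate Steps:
o = 2281 (o = -239 + 2520 = 2281)
q = 195364
S(-27) + (97226 - 220318)*(o + q) = -27 + (97226 - 220318)*(2281 + 195364) = -27 - 123092*197645 = -27 - 24328518340 = -24328518367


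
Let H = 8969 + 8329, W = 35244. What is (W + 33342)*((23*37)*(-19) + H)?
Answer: 77433594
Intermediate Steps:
H = 17298
(W + 33342)*((23*37)*(-19) + H) = (35244 + 33342)*((23*37)*(-19) + 17298) = 68586*(851*(-19) + 17298) = 68586*(-16169 + 17298) = 68586*1129 = 77433594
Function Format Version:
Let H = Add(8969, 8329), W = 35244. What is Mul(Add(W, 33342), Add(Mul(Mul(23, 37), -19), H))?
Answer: 77433594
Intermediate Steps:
H = 17298
Mul(Add(W, 33342), Add(Mul(Mul(23, 37), -19), H)) = Mul(Add(35244, 33342), Add(Mul(Mul(23, 37), -19), 17298)) = Mul(68586, Add(Mul(851, -19), 17298)) = Mul(68586, Add(-16169, 17298)) = Mul(68586, 1129) = 77433594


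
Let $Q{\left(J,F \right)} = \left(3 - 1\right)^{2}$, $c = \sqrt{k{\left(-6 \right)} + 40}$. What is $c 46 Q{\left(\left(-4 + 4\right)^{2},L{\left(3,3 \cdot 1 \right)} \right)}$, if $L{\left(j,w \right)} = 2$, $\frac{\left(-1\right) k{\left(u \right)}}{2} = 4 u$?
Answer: $368 \sqrt{22} \approx 1726.1$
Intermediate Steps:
$k{\left(u \right)} = - 8 u$ ($k{\left(u \right)} = - 2 \cdot 4 u = - 8 u$)
$c = 2 \sqrt{22}$ ($c = \sqrt{\left(-8\right) \left(-6\right) + 40} = \sqrt{48 + 40} = \sqrt{88} = 2 \sqrt{22} \approx 9.3808$)
$Q{\left(J,F \right)} = 4$ ($Q{\left(J,F \right)} = 2^{2} = 4$)
$c 46 Q{\left(\left(-4 + 4\right)^{2},L{\left(3,3 \cdot 1 \right)} \right)} = 2 \sqrt{22} \cdot 46 \cdot 4 = 92 \sqrt{22} \cdot 4 = 368 \sqrt{22}$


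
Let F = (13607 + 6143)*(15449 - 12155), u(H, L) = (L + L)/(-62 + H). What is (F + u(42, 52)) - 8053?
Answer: 325242209/5 ≈ 6.5048e+7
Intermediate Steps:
u(H, L) = 2*L/(-62 + H) (u(H, L) = (2*L)/(-62 + H) = 2*L/(-62 + H))
F = 65056500 (F = 19750*3294 = 65056500)
(F + u(42, 52)) - 8053 = (65056500 + 2*52/(-62 + 42)) - 8053 = (65056500 + 2*52/(-20)) - 8053 = (65056500 + 2*52*(-1/20)) - 8053 = (65056500 - 26/5) - 8053 = 325282474/5 - 8053 = 325242209/5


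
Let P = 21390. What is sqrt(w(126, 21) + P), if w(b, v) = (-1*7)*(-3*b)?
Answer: 2*sqrt(6009) ≈ 155.04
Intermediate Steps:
w(b, v) = 21*b (w(b, v) = -(-21)*b = 21*b)
sqrt(w(126, 21) + P) = sqrt(21*126 + 21390) = sqrt(2646 + 21390) = sqrt(24036) = 2*sqrt(6009)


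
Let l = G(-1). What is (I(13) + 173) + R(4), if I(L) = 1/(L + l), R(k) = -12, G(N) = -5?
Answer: 1289/8 ≈ 161.13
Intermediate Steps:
l = -5
I(L) = 1/(-5 + L) (I(L) = 1/(L - 5) = 1/(-5 + L))
(I(13) + 173) + R(4) = (1/(-5 + 13) + 173) - 12 = (1/8 + 173) - 12 = (⅛ + 173) - 12 = 1385/8 - 12 = 1289/8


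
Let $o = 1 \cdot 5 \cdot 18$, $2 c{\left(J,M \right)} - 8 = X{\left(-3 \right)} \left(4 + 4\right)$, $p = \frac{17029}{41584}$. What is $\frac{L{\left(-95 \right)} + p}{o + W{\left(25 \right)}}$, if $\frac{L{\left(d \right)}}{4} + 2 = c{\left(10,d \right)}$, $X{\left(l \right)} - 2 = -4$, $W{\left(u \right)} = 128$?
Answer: $- \frac{980987}{9065312} \approx -0.10821$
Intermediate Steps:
$X{\left(l \right)} = -2$ ($X{\left(l \right)} = 2 - 4 = -2$)
$p = \frac{17029}{41584}$ ($p = 17029 \cdot \frac{1}{41584} = \frac{17029}{41584} \approx 0.40951$)
$c{\left(J,M \right)} = -4$ ($c{\left(J,M \right)} = 4 + \frac{\left(-2\right) \left(4 + 4\right)}{2} = 4 + \frac{\left(-2\right) 8}{2} = 4 + \frac{1}{2} \left(-16\right) = 4 - 8 = -4$)
$L{\left(d \right)} = -24$ ($L{\left(d \right)} = -8 + 4 \left(-4\right) = -8 - 16 = -24$)
$o = 90$ ($o = 5 \cdot 18 = 90$)
$\frac{L{\left(-95 \right)} + p}{o + W{\left(25 \right)}} = \frac{-24 + \frac{17029}{41584}}{90 + 128} = - \frac{980987}{41584 \cdot 218} = \left(- \frac{980987}{41584}\right) \frac{1}{218} = - \frac{980987}{9065312}$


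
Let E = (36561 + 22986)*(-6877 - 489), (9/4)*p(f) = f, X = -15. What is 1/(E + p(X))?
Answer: -3/1315869626 ≈ -2.2799e-9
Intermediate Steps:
p(f) = 4*f/9
E = -438623202 (E = 59547*(-7366) = -438623202)
1/(E + p(X)) = 1/(-438623202 + (4/9)*(-15)) = 1/(-438623202 - 20/3) = 1/(-1315869626/3) = -3/1315869626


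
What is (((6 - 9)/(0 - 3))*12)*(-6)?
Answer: -72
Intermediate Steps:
(((6 - 9)/(0 - 3))*12)*(-6) = (-3/(-3)*12)*(-6) = (-3*(-1/3)*12)*(-6) = (1*12)*(-6) = 12*(-6) = -72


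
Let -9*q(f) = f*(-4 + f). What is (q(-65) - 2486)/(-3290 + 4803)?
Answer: -8953/4539 ≈ -1.9725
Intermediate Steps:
q(f) = -f*(-4 + f)/9
(q(-65) - 2486)/(-3290 + 4803) = ((⅑)*(-65)*(4 - 1*(-65)) - 2486)/(-3290 + 4803) = ((⅑)*(-65)*(4 + 65) - 2486)/1513 = ((⅑)*(-65)*69 - 2486)*(1/1513) = (-1495/3 - 2486)*(1/1513) = -8953/3*1/1513 = -8953/4539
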